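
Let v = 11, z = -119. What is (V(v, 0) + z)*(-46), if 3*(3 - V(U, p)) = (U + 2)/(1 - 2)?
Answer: 15410/3 ≈ 5136.7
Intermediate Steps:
V(U, p) = 11/3 + U/3 (V(U, p) = 3 - (U + 2)/(3*(1 - 2)) = 3 - (2 + U)/(3*(-1)) = 3 - (2 + U)*(-1)/3 = 3 - (-2 - U)/3 = 3 + (⅔ + U/3) = 11/3 + U/3)
(V(v, 0) + z)*(-46) = ((11/3 + (⅓)*11) - 119)*(-46) = ((11/3 + 11/3) - 119)*(-46) = (22/3 - 119)*(-46) = -335/3*(-46) = 15410/3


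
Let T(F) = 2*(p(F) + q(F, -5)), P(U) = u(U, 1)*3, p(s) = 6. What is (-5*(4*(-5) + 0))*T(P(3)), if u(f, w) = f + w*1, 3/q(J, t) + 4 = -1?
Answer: 1080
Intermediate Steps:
q(J, t) = -3/5 (q(J, t) = 3/(-4 - 1) = 3/(-5) = 3*(-1/5) = -3/5)
u(f, w) = f + w
P(U) = 3 + 3*U (P(U) = (U + 1)*3 = (1 + U)*3 = 3 + 3*U)
T(F) = 54/5 (T(F) = 2*(6 - 3/5) = 2*(27/5) = 54/5)
(-5*(4*(-5) + 0))*T(P(3)) = -5*(4*(-5) + 0)*(54/5) = -5*(-20 + 0)*(54/5) = -5*(-20)*(54/5) = 100*(54/5) = 1080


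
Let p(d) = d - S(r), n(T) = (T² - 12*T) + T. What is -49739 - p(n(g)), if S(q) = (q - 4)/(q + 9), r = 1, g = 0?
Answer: -497393/10 ≈ -49739.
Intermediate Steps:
S(q) = (-4 + q)/(9 + q)
n(T) = T² - 11*T
p(d) = 3/10 + d (p(d) = d - (-4 + 1)/(9 + 1) = d - (-3)/10 = d - 1*(-3/10) = d + 3/10 = 3/10 + d)
-49739 - p(n(g)) = -49739 - (3/10 + 0*(-11 + 0)) = -49739 - (3/10 + 0*(-11)) = -49739 - (3/10 + 0) = -49739 - 1*3/10 = -49739 - 3/10 = -497393/10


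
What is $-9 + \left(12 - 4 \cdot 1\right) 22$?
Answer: $167$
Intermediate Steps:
$-9 + \left(12 - 4 \cdot 1\right) 22 = -9 + \left(12 - 4\right) 22 = -9 + 8 \cdot 22 = -9 + 176 = 167$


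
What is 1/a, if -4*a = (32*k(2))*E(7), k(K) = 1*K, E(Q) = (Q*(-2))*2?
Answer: 1/448 ≈ 0.0022321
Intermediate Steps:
E(Q) = -4*Q (E(Q) = -2*Q*2 = -4*Q)
k(K) = K
a = 448 (a = -32*2*(-4*7)/4 = -16*(-28) = -¼*(-1792) = 448)
1/a = 1/448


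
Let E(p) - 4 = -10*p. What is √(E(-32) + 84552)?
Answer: 2*√21219 ≈ 291.33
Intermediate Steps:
E(p) = 4 - 10*p
√(E(-32) + 84552) = √((4 - 10*(-32)) + 84552) = √((4 + 320) + 84552) = √(324 + 84552) = √84876 = 2*√21219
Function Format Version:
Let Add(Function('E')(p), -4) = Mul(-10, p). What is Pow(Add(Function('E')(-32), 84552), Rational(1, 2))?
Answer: Mul(2, Pow(21219, Rational(1, 2))) ≈ 291.33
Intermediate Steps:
Function('E')(p) = Add(4, Mul(-10, p))
Pow(Add(Function('E')(-32), 84552), Rational(1, 2)) = Pow(Add(Add(4, Mul(-10, -32)), 84552), Rational(1, 2)) = Pow(Add(Add(4, 320), 84552), Rational(1, 2)) = Pow(Add(324, 84552), Rational(1, 2)) = Pow(84876, Rational(1, 2)) = Mul(2, Pow(21219, Rational(1, 2)))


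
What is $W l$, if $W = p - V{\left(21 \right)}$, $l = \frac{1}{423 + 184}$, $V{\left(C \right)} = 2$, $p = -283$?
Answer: $- \frac{285}{607} \approx -0.46952$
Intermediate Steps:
$l = \frac{1}{607} \approx 0.0016474$
$W = -285$ ($W = -283 - 2 = -285$)
$W l = \left(-285\right) \frac{1}{607} = - \frac{285}{607}$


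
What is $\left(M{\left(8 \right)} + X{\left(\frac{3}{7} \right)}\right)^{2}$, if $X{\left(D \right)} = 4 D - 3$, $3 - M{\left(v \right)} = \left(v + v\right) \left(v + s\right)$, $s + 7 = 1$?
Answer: $\frac{44944}{49} \approx 917.22$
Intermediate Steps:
$s = -6$ ($s = -7 + 1 = -6$)
$M{\left(v \right)} = 3 - 2 v \left(-6 + v\right)$ ($M{\left(v \right)} = 3 - \left(v + v\right) \left(v - 6\right) = 3 - 2 v \left(-6 + v\right)$)
$X{\left(D \right)} = -3 + 4 D$
$\left(M{\left(8 \right)} + X{\left(\frac{3}{7} \right)}\right)^{2} = \left(\left(3 - 2 \cdot 8^{2} + 12 \cdot 8\right) - \left(3 - 4 \cdot \frac{3}{7}\right)\right)^{2} = \left(\left(3 - 128 + 96\right) - \left(3 - 4 \cdot 3 \cdot \frac{1}{7}\right)\right)^{2} = \left(\left(3 - 128 + 96\right) + \left(-3 + 4 \cdot \frac{3}{7}\right)\right)^{2} = \left(-29 + \left(-3 + \frac{12}{7}\right)\right)^{2} = \left(-29 - \frac{9}{7}\right)^{2} = \left(- \frac{212}{7}\right)^{2} = \frac{44944}{49}$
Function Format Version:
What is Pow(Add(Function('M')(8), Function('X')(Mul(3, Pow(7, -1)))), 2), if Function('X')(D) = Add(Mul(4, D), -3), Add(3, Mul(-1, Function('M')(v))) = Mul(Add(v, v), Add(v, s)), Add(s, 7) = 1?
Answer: Rational(44944, 49) ≈ 917.22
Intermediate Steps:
s = -6 (s = Add(-7, 1) = -6)
Function('M')(v) = Add(3, Mul(-2, v, Add(-6, v))) (Function('M')(v) = Add(3, Mul(-1, Mul(Add(v, v), Add(v, -6)))) = Add(3, Mul(-1, Mul(Mul(2, v), Add(-6, v)))) = Add(3, Mul(-1, Mul(2, v, Add(-6, v)))) = Add(3, Mul(-2, v, Add(-6, v))))
Function('X')(D) = Add(-3, Mul(4, D))
Pow(Add(Function('M')(8), Function('X')(Mul(3, Pow(7, -1)))), 2) = Pow(Add(Add(3, Mul(-2, Pow(8, 2)), Mul(12, 8)), Add(-3, Mul(4, Mul(3, Pow(7, -1))))), 2) = Pow(Add(Add(3, Mul(-2, 64), 96), Add(-3, Mul(4, Mul(3, Rational(1, 7))))), 2) = Pow(Add(Add(3, -128, 96), Add(-3, Mul(4, Rational(3, 7)))), 2) = Pow(Add(-29, Add(-3, Rational(12, 7))), 2) = Pow(Add(-29, Rational(-9, 7)), 2) = Pow(Rational(-212, 7), 2) = Rational(44944, 49)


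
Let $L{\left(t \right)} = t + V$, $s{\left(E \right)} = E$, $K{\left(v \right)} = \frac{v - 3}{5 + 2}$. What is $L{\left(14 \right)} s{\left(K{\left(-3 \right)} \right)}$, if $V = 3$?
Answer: $- \frac{102}{7} \approx -14.571$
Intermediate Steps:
$K{\left(v \right)} = - \frac{3}{7} + \frac{v}{7}$ ($K{\left(v \right)} = \frac{-3 + v}{7} = \left(-3 + v\right) \frac{1}{7} = - \frac{3}{7} + \frac{v}{7}$)
$L{\left(t \right)} = 3 + t$ ($L{\left(t \right)} = t + 3 = 3 + t$)
$L{\left(14 \right)} s{\left(K{\left(-3 \right)} \right)} = \left(3 + 14\right) \left(- \frac{3}{7} + \frac{1}{7} \left(-3\right)\right) = 17 \left(- \frac{3}{7} - \frac{3}{7}\right) = 17 \left(- \frac{6}{7}\right) = - \frac{102}{7}$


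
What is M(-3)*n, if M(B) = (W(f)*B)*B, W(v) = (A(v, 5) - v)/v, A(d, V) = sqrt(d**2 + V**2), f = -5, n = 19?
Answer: -171 - 171*sqrt(2) ≈ -412.83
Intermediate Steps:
A(d, V) = sqrt(V**2 + d**2)
W(v) = (sqrt(25 + v**2) - v)/v (W(v) = (sqrt(5**2 + v**2) - v)/v = (sqrt(25 + v**2) - v)/v)
M(B) = B**2*(-1 - sqrt(2)) (M(B) = (((sqrt(25 + (-5)**2) - 1*(-5))/(-5))*B)*B = ((-(sqrt(25 + 25) + 5)/5)*B)*B = ((-(sqrt(50) + 5)/5)*B)*B = ((-(5*sqrt(2) + 5)/5)*B)*B = ((-(5 + 5*sqrt(2))/5)*B)*B = ((-1 - sqrt(2))*B)*B = (B*(-1 - sqrt(2)))*B = B**2*(-1 - sqrt(2)))
M(-3)*n = ((-3)**2*(-1 - sqrt(2)))*19 = (9*(-1 - sqrt(2)))*19 = (-9 - 9*sqrt(2))*19 = -171 - 171*sqrt(2)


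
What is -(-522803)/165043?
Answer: 522803/165043 ≈ 3.1677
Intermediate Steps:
-(-522803)/165043 = -1*(-522803/165043) = 522803/165043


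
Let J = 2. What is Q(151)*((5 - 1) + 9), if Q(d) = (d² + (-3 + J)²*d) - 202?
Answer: 295750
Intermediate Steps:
Q(d) = -202 + d + d² (Q(d) = (d² + (-3 + 2)²*d) - 202 = (d² + (-1)²*d) - 202 = (d² + 1*d) - 202 = (d² + d) - 202 = (d + d²) - 202 = -202 + d + d²)
Q(151)*((5 - 1) + 9) = (-202 + 151 + 151²)*((5 - 1) + 9) = (-202 + 151 + 22801)*(4 + 9) = 22750*13 = 295750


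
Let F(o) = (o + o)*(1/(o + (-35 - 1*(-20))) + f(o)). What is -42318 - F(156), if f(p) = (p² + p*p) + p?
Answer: -718002842/47 ≈ -1.5277e+7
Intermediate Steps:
f(p) = p + 2*p² (f(p) = (p² + p²) + p = 2*p² + p = p + 2*p²)
F(o) = 2*o*(1/(-15 + o) + o*(1 + 2*o)) (F(o) = (o + o)*(1/(o + (-35 - 1*(-20))) + o*(1 + 2*o)) = (2*o)*(1/(o + (-35 + 20)) + o*(1 + 2*o)) = (2*o)*(1/(o - 15) + o*(1 + 2*o)) = (2*o)*(1/(-15 + o) + o*(1 + 2*o)) = 2*o*(1/(-15 + o) + o*(1 + 2*o)))
-42318 - F(156) = -42318 - 2*156*(1 - 29*156² - 15*156 + 2*156³)/(-15 + 156) = -42318 - 2*156*(1 - 29*24336 - 2340 + 2*3796416)/141 = -42318 - 2*156*(1 - 705744 - 2340 + 7592832)/141 = -42318 - 2*156*6884749/141 = -42318 - 1*716013896/47 = -42318 - 716013896/47 = -718002842/47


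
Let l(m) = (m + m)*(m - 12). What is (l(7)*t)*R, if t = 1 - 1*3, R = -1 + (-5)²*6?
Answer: 20860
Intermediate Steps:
R = 149 (R = -1 + 25*6 = -1 + 150 = 149)
t = -2 (t = 1 - 3 = -2)
l(m) = 2*m*(-12 + m) (l(m) = (2*m)*(-12 + m) = 2*m*(-12 + m))
(l(7)*t)*R = ((2*7*(-12 + 7))*(-2))*149 = ((2*7*(-5))*(-2))*149 = -70*(-2)*149 = 140*149 = 20860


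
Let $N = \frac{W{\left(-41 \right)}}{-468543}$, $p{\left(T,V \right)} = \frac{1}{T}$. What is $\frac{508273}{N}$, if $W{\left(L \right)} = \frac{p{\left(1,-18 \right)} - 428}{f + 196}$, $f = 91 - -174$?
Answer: $\frac{109786115626179}{427} \approx 2.5711 \cdot 10^{11}$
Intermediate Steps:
$f = 265$ ($f = 91 + 174 = 265$)
$W{\left(L \right)} = - \frac{427}{461}$ ($W{\left(L \right)} = \frac{1^{-1} - 428}{265 + 196} = \frac{1 - 428}{461} = \left(-427\right) \frac{1}{461} = - \frac{427}{461}$)
$N = \frac{427}{215998323}$ ($N = - \frac{427}{461 \left(-468543\right)} = \left(- \frac{427}{461}\right) \left(- \frac{1}{468543}\right) = \frac{427}{215998323} \approx 1.9769 \cdot 10^{-6}$)
$\frac{508273}{N} = \frac{508273}{\frac{427}{215998323}} = 508273 \cdot \frac{215998323}{427} = \frac{109786115626179}{427}$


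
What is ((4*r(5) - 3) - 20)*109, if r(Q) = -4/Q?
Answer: -14279/5 ≈ -2855.8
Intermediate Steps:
((4*r(5) - 3) - 20)*109 = ((4*(-4/5) - 3) - 20)*109 = ((-16/5 - 3) - 20)*109 = (-31/5 - 20)*109 = -131/5*109 = -14279/5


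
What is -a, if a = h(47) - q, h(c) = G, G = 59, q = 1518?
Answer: 1459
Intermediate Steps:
h(c) = 59
a = -1459 (a = 59 - 1*1518 = 59 - 1518 = -1459)
-a = -1*(-1459) = 1459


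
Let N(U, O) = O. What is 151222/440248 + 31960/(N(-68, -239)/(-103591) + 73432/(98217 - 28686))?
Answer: 50673349014317797871/1678118004135404 ≈ 30197.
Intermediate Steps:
151222/440248 + 31960/(N(-68, -239)/(-103591) + 73432/(98217 - 28686)) = 151222/440248 + 31960/(-239/(-103591) + 73432/(98217 - 28686)) = 151222*(1/440248) + 31960/(-239*(-1/103591) + 73432/69531) = 75611/220124 + 31960/(239/103591 + 73432*(1/69531)) = 75611/220124 + 31960/(239/103591 + 73432/69531) = 75611/220124 + 31960/(7623512221/7202785821) = 75611/220124 + 31960*(7202785821/7623512221) = 75611/220124 + 230201034839160/7623512221 = 50673349014317797871/1678118004135404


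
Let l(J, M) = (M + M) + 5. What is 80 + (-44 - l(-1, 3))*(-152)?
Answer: 8440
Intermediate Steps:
l(J, M) = 5 + 2*M (l(J, M) = 2*M + 5 = 5 + 2*M)
80 + (-44 - l(-1, 3))*(-152) = 80 + (-44 - (5 + 2*3))*(-152) = 80 + (-44 - (5 + 6))*(-152) = 80 + (-44 - 1*11)*(-152) = 80 + (-44 - 11)*(-152) = 80 - 55*(-152) = 80 + 8360 = 8440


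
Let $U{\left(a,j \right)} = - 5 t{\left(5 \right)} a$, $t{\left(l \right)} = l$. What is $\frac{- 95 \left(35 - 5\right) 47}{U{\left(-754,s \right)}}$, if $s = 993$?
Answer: $- \frac{2679}{377} \approx -7.1061$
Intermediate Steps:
$U{\left(a,j \right)} = - 25 a$ ($U{\left(a,j \right)} = \left(-5\right) 5 a = - 25 a$)
$\frac{- 95 \left(35 - 5\right) 47}{U{\left(-754,s \right)}} = \frac{- 95 \left(35 - 5\right) 47}{\left(-25\right) \left(-754\right)} = \frac{- 95 \left(35 - 5\right) 47}{18850} = \left(-95\right) 30 \cdot 47 \cdot \frac{1}{18850} = \left(-2850\right) 47 \cdot \frac{1}{18850} = \left(-133950\right) \frac{1}{18850} = - \frac{2679}{377}$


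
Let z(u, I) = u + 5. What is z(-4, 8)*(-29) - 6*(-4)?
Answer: -5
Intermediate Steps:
z(u, I) = 5 + u
z(-4, 8)*(-29) - 6*(-4) = (5 - 4)*(-29) - 6*(-4) = 1*(-29) + 24 = -29 + 24 = -5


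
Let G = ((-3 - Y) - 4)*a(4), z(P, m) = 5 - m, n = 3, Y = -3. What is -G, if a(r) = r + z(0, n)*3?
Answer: 40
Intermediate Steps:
a(r) = 6 + r (a(r) = r + (5 - 1*3)*3 = r + (5 - 3)*3 = r + 2*3 = r + 6 = 6 + r)
G = -40 (G = ((-3 - 1*(-3)) - 4)*(6 + 4) = ((-3 + 3) - 4)*10 = (0 - 4)*10 = -4*10 = -40)
-G = -1*(-40) = 40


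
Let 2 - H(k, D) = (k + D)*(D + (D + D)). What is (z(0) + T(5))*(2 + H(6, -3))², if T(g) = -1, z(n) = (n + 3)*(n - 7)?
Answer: -21142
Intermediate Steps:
z(n) = (-7 + n)*(3 + n) (z(n) = (3 + n)*(-7 + n) = (-7 + n)*(3 + n))
H(k, D) = 2 - 3*D*(D + k) (H(k, D) = 2 - (k + D)*(D + (D + D)) = 2 - (D + k)*(D + 2*D) = 2 - (D + k)*3*D = 2 - 3*D*(D + k))
(z(0) + T(5))*(2 + H(6, -3))² = ((-21 + 0² - 4*0) - 1)*(2 + (2 - 3*(-3)² - 3*(-3)*6))² = ((-21 + 0 + 0) - 1)*(2 + (2 - 3*9 + 54))² = (-21 - 1)*(2 + (2 - 27 + 54))² = -22*(2 + 29)² = -22*31² = -22*961 = -21142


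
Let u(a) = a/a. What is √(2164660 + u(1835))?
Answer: √2164661 ≈ 1471.3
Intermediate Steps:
u(a) = 1
√(2164660 + u(1835)) = √(2164660 + 1) = √2164661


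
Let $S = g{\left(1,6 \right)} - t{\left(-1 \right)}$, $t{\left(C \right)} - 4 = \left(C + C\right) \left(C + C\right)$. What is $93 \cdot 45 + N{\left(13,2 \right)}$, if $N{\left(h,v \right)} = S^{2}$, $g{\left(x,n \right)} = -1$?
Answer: $4266$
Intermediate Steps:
$t{\left(C \right)} = 4 + 4 C^{2}$ ($t{\left(C \right)} = 4 + \left(C + C\right) \left(C + C\right) = 4 + 2 C 2 C = 4 + 4 C^{2}$)
$S = -9$ ($S = -1 - \left(4 + 4 \left(-1\right)^{2}\right) = -1 - \left(4 + 4 \cdot 1\right) = -1 - \left(4 + 4\right) = -1 - 8 = -9$)
$N{\left(h,v \right)} = 81$ ($N{\left(h,v \right)} = \left(-9\right)^{2} = 81$)
$93 \cdot 45 + N{\left(13,2 \right)} = 93 \cdot 45 + 81 = 4185 + 81 = 4266$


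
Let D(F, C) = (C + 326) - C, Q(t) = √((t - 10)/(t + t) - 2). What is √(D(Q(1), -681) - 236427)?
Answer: I*√236101 ≈ 485.9*I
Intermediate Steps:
Q(t) = √(-2 + (-10 + t)/(2*t)) (Q(t) = √((-10 + t)/((2*t)) - 2) = √((-10 + t)*(1/(2*t)) - 2) = √((-10 + t)/(2*t) - 2) = √(-2 + (-10 + t)/(2*t)))
D(F, C) = 326 (D(F, C) = (326 + C) - C = 326)
√(D(Q(1), -681) - 236427) = √(326 - 236427) = √(-236101) = I*√236101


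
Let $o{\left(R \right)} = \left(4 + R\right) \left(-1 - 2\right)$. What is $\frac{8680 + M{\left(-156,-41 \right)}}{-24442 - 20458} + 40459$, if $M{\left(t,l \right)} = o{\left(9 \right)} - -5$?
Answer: $\frac{908300227}{22450} \approx 40459.0$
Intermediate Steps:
$o{\left(R \right)} = -12 - 3 R$ ($o{\left(R \right)} = \left(4 + R\right) \left(-3\right) = -12 - 3 R$)
$M{\left(t,l \right)} = -34$ ($M{\left(t,l \right)} = \left(-12 - 27\right) - -5 = \left(-12 - 27\right) + 5 = -39 + 5 = -34$)
$\frac{8680 + M{\left(-156,-41 \right)}}{-24442 - 20458} + 40459 = \frac{8680 - 34}{-24442 - 20458} + 40459 = \frac{8646}{-44900} + 40459 = 8646 \left(- \frac{1}{44900}\right) + 40459 = - \frac{4323}{22450} + 40459 = \frac{908300227}{22450}$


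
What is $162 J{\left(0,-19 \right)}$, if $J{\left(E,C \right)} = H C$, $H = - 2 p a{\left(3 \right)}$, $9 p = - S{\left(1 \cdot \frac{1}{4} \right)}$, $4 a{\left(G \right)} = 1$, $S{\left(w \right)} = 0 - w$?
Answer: $\frac{171}{4} \approx 42.75$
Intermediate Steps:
$S{\left(w \right)} = - w$
$a{\left(G \right)} = \frac{1}{4}$ ($a{\left(G \right)} = \frac{1}{4} \cdot 1 = \frac{1}{4}$)
$p = \frac{1}{36}$ ($p = \frac{\left(-1\right) \left(- \frac{1}{4}\right)}{9} = \frac{1}{9} \cdot \frac{1}{4} = \frac{1}{36} \approx 0.027778$)
$H = - \frac{1}{72}$ ($H = \left(-2\right) \frac{1}{36} \cdot \frac{1}{4} = \left(- \frac{1}{18}\right) \frac{1}{4} = - \frac{1}{72} \approx -0.013889$)
$J{\left(E,C \right)} = - \frac{C}{72}$
$162 J{\left(0,-19 \right)} = 162 \left(\left(- \frac{1}{72}\right) \left(-19\right)\right) = 162 \cdot \frac{19}{72} = \frac{171}{4}$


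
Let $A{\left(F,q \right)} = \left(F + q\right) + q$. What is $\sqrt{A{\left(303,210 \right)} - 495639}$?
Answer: $2 i \sqrt{123729} \approx 703.5 i$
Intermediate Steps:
$A{\left(F,q \right)} = F + 2 q$
$\sqrt{A{\left(303,210 \right)} - 495639} = \sqrt{\left(303 + 2 \cdot 210\right) - 495639} = \sqrt{\left(303 + 420\right) - 495639} = \sqrt{723 - 495639} = \sqrt{-494916} = 2 i \sqrt{123729}$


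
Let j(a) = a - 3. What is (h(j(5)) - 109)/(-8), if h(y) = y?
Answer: 107/8 ≈ 13.375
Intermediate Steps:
j(a) = -3 + a
(h(j(5)) - 109)/(-8) = ((-3 + 5) - 109)/(-8) = -(2 - 109)/8 = -⅛*(-107) = 107/8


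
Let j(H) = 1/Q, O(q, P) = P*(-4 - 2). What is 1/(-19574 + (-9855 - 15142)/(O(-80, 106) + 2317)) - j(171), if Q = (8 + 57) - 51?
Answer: -32952425/461004474 ≈ -0.071480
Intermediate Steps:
O(q, P) = -6*P (O(q, P) = P*(-6) = -6*P)
Q = 14 (Q = 65 - 51 = 14)
j(H) = 1/14
1/(-19574 + (-9855 - 15142)/(O(-80, 106) + 2317)) - j(171) = 1/(-19574 + (-9855 - 15142)/(-6*106 + 2317)) - 1*1/14 = 1/(-19574 - 24997/(-636 + 2317)) - 1/14 = 1/(-19574 - 24997/1681) - 1/14 = 1/(-32928891/1681) - 1/14 = -1681/32928891 - 1/14 = -32952425/461004474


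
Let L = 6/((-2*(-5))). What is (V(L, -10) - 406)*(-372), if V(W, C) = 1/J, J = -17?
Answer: 2567916/17 ≈ 1.5105e+5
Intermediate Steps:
L = 3/5 (L = 6/10 = 6*(1/10) = 3/5 ≈ 0.60000)
V(W, C) = -1/17 (V(W, C) = 1/(-17) = -1/17)
(V(L, -10) - 406)*(-372) = (-1/17 - 406)*(-372) = -6903/17*(-372) = 2567916/17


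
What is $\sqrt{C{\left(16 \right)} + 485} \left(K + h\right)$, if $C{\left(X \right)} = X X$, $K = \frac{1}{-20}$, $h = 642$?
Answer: $\frac{12839 \sqrt{741}}{20} \approx 17475.0$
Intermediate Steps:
$K = - \frac{1}{20} \approx -0.05$
$C{\left(X \right)} = X^{2}$
$\sqrt{C{\left(16 \right)} + 485} \left(K + h\right) = \sqrt{16^{2} + 485} \left(- \frac{1}{20} + 642\right) = \sqrt{256 + 485} \cdot \frac{12839}{20} = \sqrt{741} \cdot \frac{12839}{20} = \frac{12839 \sqrt{741}}{20}$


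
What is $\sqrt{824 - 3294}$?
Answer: $i \sqrt{2470} \approx 49.699 i$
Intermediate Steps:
$\sqrt{824 - 3294} = \sqrt{-2470} = i \sqrt{2470}$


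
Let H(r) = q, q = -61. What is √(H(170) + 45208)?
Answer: √45147 ≈ 212.48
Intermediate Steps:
H(r) = -61
√(H(170) + 45208) = √(-61 + 45208) = √45147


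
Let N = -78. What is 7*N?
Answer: -546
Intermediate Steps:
7*N = 7*(-78) = -546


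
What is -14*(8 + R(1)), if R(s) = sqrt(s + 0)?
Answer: -126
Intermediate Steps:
R(s) = sqrt(s)
-14*(8 + R(1)) = -14*(8 + sqrt(1)) = -14*(8 + 1) = -14*9 = -126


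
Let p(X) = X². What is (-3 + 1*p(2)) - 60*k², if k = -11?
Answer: -7259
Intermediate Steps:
(-3 + 1*p(2)) - 60*k² = (-3 + 1*2²) - 60*(-11)² = (-3 + 1*4) - 60*121 = (-3 + 4) - 7260 = 1 - 7260 = -7259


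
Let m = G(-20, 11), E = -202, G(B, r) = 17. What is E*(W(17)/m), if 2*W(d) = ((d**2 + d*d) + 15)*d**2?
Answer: -1018181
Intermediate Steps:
m = 17
W(d) = d**2*(15 + 2*d**2)/2 (W(d) = (((d**2 + d*d) + 15)*d**2)/2 = (((d**2 + d**2) + 15)*d**2)/2 = ((2*d**2 + 15)*d**2)/2 = ((15 + 2*d**2)*d**2)/2 = (d**2*(15 + 2*d**2))/2 = d**2*(15 + 2*d**2)/2)
E*(W(17)/m) = -202*17**2*(15/2 + 17**2)/17 = -202*289*(15/2 + 289)/17 = -202*289*(593/2)/17 = -17309077/17 = -202*10081/2 = -1018181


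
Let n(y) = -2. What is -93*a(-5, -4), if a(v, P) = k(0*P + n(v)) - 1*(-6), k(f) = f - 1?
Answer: -279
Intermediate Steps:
k(f) = -1 + f
a(v, P) = 3 (a(v, P) = (-1 + (0*P - 2)) - 1*(-6) = (-1 + (0 - 2)) + 6 = (-1 - 2) + 6 = -3 + 6 = 3)
-93*a(-5, -4) = -93*3 = -279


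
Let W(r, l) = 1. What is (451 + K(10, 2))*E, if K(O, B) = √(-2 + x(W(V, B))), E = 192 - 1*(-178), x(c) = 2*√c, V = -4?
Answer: 166870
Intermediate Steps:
E = 370 (E = 192 + 178 = 370)
K(O, B) = 0 (K(O, B) = √(-2 + 2*√1) = √(-2 + 2*1) = √(-2 + 2) = √0 = 0)
(451 + K(10, 2))*E = (451 + 0)*370 = 451*370 = 166870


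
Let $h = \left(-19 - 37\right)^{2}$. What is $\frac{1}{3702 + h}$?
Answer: $\frac{1}{6838} \approx 0.00014624$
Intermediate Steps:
$h = 3136$ ($h = \left(-56\right)^{2} = 3136$)
$\frac{1}{3702 + h} = \frac{1}{3702 + 3136} = \frac{1}{6838}$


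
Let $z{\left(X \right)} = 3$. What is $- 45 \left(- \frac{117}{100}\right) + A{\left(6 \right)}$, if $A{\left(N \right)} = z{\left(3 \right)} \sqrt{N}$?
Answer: $\frac{1053}{20} + 3 \sqrt{6} \approx 59.998$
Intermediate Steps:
$A{\left(N \right)} = 3 \sqrt{N}$
$- 45 \left(- \frac{117}{100}\right) + A{\left(6 \right)} = - 45 \left(- \frac{117}{100}\right) + 3 \sqrt{6} = - 45 \left(\left(-117\right) \frac{1}{100}\right) + 3 \sqrt{6} = \left(-45\right) \left(- \frac{117}{100}\right) + 3 \sqrt{6} = \frac{1053}{20} + 3 \sqrt{6}$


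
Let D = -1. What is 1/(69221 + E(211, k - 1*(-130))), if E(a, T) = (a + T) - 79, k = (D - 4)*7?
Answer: 1/69448 ≈ 1.4399e-5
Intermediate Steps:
k = -35 (k = (-1 - 4)*7 = -5*7 = -35)
E(a, T) = -79 + T + a (E(a, T) = (T + a) - 79 = -79 + T + a)
1/(69221 + E(211, k - 1*(-130))) = 1/(69221 + (-79 + (-35 - 1*(-130)) + 211)) = 1/(69221 + (-79 + (-35 + 130) + 211)) = 1/(69221 + (-79 + 95 + 211)) = 1/(69221 + 227) = 1/69448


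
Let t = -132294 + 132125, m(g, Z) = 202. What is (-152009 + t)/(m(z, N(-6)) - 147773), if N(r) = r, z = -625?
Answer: 152178/147571 ≈ 1.0312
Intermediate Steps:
t = -169
(-152009 + t)/(m(z, N(-6)) - 147773) = (-152009 - 169)/(202 - 147773) = -152178/(-147571) = -152178*(-1/147571) = 152178/147571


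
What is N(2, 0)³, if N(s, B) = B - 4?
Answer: -64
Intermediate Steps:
N(s, B) = -4 + B
N(2, 0)³ = (-4 + 0)³ = (-4)³ = -64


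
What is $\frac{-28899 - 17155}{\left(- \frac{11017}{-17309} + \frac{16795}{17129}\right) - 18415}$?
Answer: $\frac{13654359842494}{5459307715467} \approx 2.5011$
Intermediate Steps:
$\frac{-28899 - 17155}{\left(- \frac{11017}{-17309} + \frac{16795}{17129}\right) - 18415} = - \frac{46054}{\left(\left(-11017\right) \left(- \frac{1}{17309}\right) + 16795 \cdot \frac{1}{17129}\right) - 18415} = - \frac{46054}{\left(\frac{11017}{17309} + \frac{16795}{17129}\right) - 18415} = - \frac{46054}{\frac{479414848}{296485861} - 18415} = - \frac{46054}{- \frac{5459307715467}{296485861}} = \left(-46054\right) \left(- \frac{296485861}{5459307715467}\right) = \frac{13654359842494}{5459307715467}$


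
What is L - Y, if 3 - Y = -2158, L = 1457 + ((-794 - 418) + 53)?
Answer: -1863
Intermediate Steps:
L = 298 (L = 1457 + (-1212 + 53) = 1457 - 1159 = 298)
Y = 2161 (Y = 3 - 1*(-2158) = 3 + 2158 = 2161)
L - Y = 298 - 1*2161 = 298 - 2161 = -1863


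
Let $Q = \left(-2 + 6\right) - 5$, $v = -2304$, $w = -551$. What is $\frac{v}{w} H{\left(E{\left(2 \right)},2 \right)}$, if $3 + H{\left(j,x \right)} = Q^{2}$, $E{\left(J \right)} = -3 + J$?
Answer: $- \frac{4608}{551} \approx -8.363$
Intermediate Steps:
$Q = -1$ ($Q = 4 - 5 = -1$)
$H{\left(j,x \right)} = -2$ ($H{\left(j,x \right)} = -3 + \left(-1\right)^{2} = -3 + 1 = -2$)
$\frac{v}{w} H{\left(E{\left(2 \right)},2 \right)} = - \frac{2304}{-551} \left(-2\right) = \left(-2304\right) \left(- \frac{1}{551}\right) \left(-2\right) = \frac{2304}{551} \left(-2\right) = - \frac{4608}{551}$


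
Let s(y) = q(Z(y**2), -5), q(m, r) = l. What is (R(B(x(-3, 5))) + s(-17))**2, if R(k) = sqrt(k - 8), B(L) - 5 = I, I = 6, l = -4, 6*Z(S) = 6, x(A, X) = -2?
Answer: (4 - sqrt(3))**2 ≈ 5.1436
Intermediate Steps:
Z(S) = 1 (Z(S) = (1/6)*6 = 1)
q(m, r) = -4
B(L) = 11 (B(L) = 5 + 6 = 11)
R(k) = sqrt(-8 + k)
s(y) = -4
(R(B(x(-3, 5))) + s(-17))**2 = (sqrt(-8 + 11) - 4)**2 = (sqrt(3) - 4)**2 = (-4 + sqrt(3))**2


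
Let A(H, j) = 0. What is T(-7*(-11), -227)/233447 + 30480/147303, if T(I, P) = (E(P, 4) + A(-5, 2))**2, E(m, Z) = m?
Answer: 4901946949/11462481147 ≈ 0.42765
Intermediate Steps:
T(I, P) = P**2 (T(I, P) = (P + 0)**2 = P**2)
T(-7*(-11), -227)/233447 + 30480/147303 = (-227)**2/233447 + 30480/147303 = 51529*(1/233447) + 30480*(1/147303) = 51529/233447 + 10160/49101 = 4901946949/11462481147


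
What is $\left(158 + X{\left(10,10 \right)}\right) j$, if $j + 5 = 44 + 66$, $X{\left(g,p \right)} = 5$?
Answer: $17115$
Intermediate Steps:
$j = 105$ ($j = -5 + \left(44 + 66\right) = -5 + 110 = 105$)
$\left(158 + X{\left(10,10 \right)}\right) j = \left(158 + 5\right) 105 = 163 \cdot 105 = 17115$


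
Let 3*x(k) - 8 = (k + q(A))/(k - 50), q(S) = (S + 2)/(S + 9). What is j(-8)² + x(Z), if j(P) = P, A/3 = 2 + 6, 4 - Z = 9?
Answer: 363139/5445 ≈ 66.692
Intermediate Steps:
Z = -5 (Z = 4 - 1*9 = 4 - 9 = -5)
A = 24 (A = 3*(2 + 6) = 3*8 = 24)
q(S) = (2 + S)/(9 + S)
x(k) = 8/3 + (26/33 + k)/(3*(-50 + k)) (x(k) = 8/3 + ((k + (2 + 24)/(9 + 24))/(k - 50))/3 = 8/3 + ((k + 26/33)/(-50 + k))/3 = 8/3 + ((26/33 + k)/(-50 + k))/3 = 8/3 + (26/33 + k)/(3*(-50 + k)))
j(-8)² + x(Z) = (-8)² + (-13174 + 297*(-5))/(99*(-50 - 5)) = 64 + (1/99)*(-13174 - 1485)/(-55) = 64 + (1/99)*(-1/55)*(-14659) = 64 + 14659/5445 = 363139/5445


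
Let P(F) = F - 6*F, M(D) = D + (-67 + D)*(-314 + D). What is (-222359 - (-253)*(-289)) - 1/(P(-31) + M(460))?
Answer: -17135539669/57993 ≈ -2.9548e+5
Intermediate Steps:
M(D) = D + (-314 + D)*(-67 + D)
P(F) = -5*F
(-222359 - (-253)*(-289)) - 1/(P(-31) + M(460)) = (-222359 - (-253)*(-289)) - 1/(-5*(-31) + (21038 + 460² - 380*460)) = (-222359 - 1*73117) - 1/(155 + (21038 + 211600 - 174800)) = (-222359 - 73117) - 1/(155 + 57838) = -295476 - 1/57993 = -17135539669/57993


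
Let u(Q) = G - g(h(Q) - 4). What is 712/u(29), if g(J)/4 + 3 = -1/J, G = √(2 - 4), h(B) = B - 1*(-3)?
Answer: 423640/7323 - 34888*I*√2/7323 ≈ 57.851 - 6.7375*I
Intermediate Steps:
h(B) = 3 + B (h(B) = B + 3 = 3 + B)
G = I*√2 (G = √(-2) = I*√2 ≈ 1.4142*I)
g(J) = -12 - 4/J (g(J) = -12 + 4*(-1/J) = -12 - 4/J)
u(Q) = 12 + 4/(-1 + Q) + I*√2 (u(Q) = I*√2 - (-12 - 4/((3 + Q) - 4)) = I*√2 - (-12 - 4/(-1 + Q)) = I*√2 + (12 + 4/(-1 + Q)) = 12 + 4/(-1 + Q) + I*√2)
712/u(29) = 712/(((4 + (-1 + 29)*(12 + I*√2))/(-1 + 29))) = 712/(((4 + 28*(12 + I*√2))/28)) = 712/(((4 + (336 + 28*I*√2))/28)) = 712/(((340 + 28*I*√2)/28)) = 712/(85/7 + I*√2)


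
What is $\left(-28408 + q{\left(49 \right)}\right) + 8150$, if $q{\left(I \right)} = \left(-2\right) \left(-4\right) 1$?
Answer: $-20250$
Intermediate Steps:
$q{\left(I \right)} = 8$ ($q{\left(I \right)} = 8 \cdot 1 = 8$)
$\left(-28408 + q{\left(49 \right)}\right) + 8150 = \left(-28408 + 8\right) + 8150 = -28400 + 8150 = -20250$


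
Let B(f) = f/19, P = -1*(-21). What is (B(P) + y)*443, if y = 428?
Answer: 3611779/19 ≈ 1.9009e+5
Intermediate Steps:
P = 21
B(f) = f/19 (B(f) = f*(1/19) = f/19)
(B(P) + y)*443 = ((1/19)*21 + 428)*443 = (21/19 + 428)*443 = (8153/19)*443 = 3611779/19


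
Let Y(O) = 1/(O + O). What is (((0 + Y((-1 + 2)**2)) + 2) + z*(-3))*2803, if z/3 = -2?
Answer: 114923/2 ≈ 57462.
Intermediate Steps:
z = -6 (z = 3*(-2) = -6)
Y(O) = 1/(2*O)
(((0 + Y((-1 + 2)**2)) + 2) + z*(-3))*2803 = (((0 + 1/(2*((-1 + 2)**2))) + 2) - 6*(-3))*2803 = (((0 + 1/(2*(1**2))) + 2) + 18)*2803 = (((0 + (1/2)/1) + 2) + 18)*2803 = (((0 + (1/2)*1) + 2) + 18)*2803 = (((0 + 1/2) + 2) + 18)*2803 = ((1/2 + 2) + 18)*2803 = (5/2 + 18)*2803 = (41/2)*2803 = 114923/2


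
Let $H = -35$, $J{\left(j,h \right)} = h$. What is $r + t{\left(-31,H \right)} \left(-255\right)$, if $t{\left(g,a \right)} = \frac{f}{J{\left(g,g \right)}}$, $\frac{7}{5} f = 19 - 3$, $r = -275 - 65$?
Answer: $- \frac{53380}{217} \approx -245.99$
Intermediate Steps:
$r = -340$ ($r = -275 - 65 = -340$)
$f = \frac{80}{7}$ ($f = \frac{5 \left(19 - 3\right)}{7} = \frac{5}{7} \cdot 16 = \frac{80}{7} \approx 11.429$)
$t{\left(g,a \right)} = \frac{80}{7 g}$
$r + t{\left(-31,H \right)} \left(-255\right) = -340 + \frac{80}{7 \left(-31\right)} \left(-255\right) = -340 + \frac{80}{7} \left(- \frac{1}{31}\right) \left(-255\right) = -340 - - \frac{20400}{217} = -340 + \frac{20400}{217} = - \frac{53380}{217}$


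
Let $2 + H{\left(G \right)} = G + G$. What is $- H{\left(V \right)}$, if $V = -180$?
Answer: $362$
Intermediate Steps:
$H{\left(G \right)} = -2 + 2 G$ ($H{\left(G \right)} = -2 + \left(G + G\right) = -2 + 2 G$)
$- H{\left(V \right)} = - (-2 + 2 \left(-180\right)) = - (-2 - 360) = \left(-1\right) \left(-362\right) = 362$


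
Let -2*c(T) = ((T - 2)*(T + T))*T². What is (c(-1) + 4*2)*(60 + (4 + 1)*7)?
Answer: 475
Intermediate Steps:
c(T) = -T³*(-2 + T) (c(T) = -(T - 2)*(T + T)*T²/2 = -(-2 + T)*(2*T)*T²/2 = -2*T*(-2 + T)*T²/2 = -T³*(-2 + T))
(c(-1) + 4*2)*(60 + (4 + 1)*7) = ((-1)³*(2 - 1*(-1)) + 4*2)*(60 + (4 + 1)*7) = (-(2 + 1) + 8)*(60 + 5*7) = (-1*3 + 8)*(60 + 35) = (-3 + 8)*95 = 5*95 = 475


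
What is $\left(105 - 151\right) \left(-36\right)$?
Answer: $1656$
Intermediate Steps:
$\left(105 - 151\right) \left(-36\right) = \left(-46\right) \left(-36\right) = 1656$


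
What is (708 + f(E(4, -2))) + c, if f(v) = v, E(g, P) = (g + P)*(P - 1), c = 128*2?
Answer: 958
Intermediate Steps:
c = 256
E(g, P) = (-1 + P)*(P + g) (E(g, P) = (P + g)*(-1 + P) = (-1 + P)*(P + g))
(708 + f(E(4, -2))) + c = (708 + ((-2)² - 1*(-2) - 1*4 - 2*4)) + 256 = (708 + (4 + 2 - 4 - 8)) + 256 = (708 - 6) + 256 = 702 + 256 = 958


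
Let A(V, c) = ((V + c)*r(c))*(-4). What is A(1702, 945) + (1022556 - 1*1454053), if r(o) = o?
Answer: -10437157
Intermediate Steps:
A(V, c) = -4*c*(V + c) (A(V, c) = ((V + c)*c)*(-4) = (c*(V + c))*(-4) = -4*c*(V + c))
A(1702, 945) + (1022556 - 1*1454053) = -4*945*(1702 + 945) + (1022556 - 1*1454053) = -4*945*2647 + (1022556 - 1454053) = -10005660 - 431497 = -10437157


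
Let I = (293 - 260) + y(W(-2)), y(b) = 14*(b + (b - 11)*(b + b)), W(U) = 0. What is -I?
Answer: -33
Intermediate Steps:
y(b) = 14*b + 28*b*(-11 + b) (y(b) = 14*(b + (-11 + b)*(2*b)) = 14*(b + 2*b*(-11 + b)) = 14*b + 28*b*(-11 + b))
I = 33 (I = (293 - 260) + 14*0*(-21 + 2*0) = 33 + 14*0*(-21 + 0) = 33 + 14*0*(-21) = 33 + 0 = 33)
-I = -1*33 = -33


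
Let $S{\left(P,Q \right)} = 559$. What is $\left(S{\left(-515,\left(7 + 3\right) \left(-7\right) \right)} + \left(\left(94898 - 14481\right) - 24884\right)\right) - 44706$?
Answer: $11386$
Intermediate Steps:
$\left(S{\left(-515,\left(7 + 3\right) \left(-7\right) \right)} + \left(\left(94898 - 14481\right) - 24884\right)\right) - 44706 = \left(559 + \left(\left(94898 - 14481\right) - 24884\right)\right) - 44706 = \left(559 + \left(80417 - 24884\right)\right) - 44706 = \left(559 + 55533\right) - 44706 = 56092 - 44706 = 11386$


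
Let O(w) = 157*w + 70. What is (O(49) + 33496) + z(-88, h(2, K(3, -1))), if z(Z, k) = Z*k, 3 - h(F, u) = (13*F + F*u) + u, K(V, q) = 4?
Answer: 44339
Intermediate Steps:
O(w) = 70 + 157*w
h(F, u) = 3 - u - 13*F - F*u (h(F, u) = 3 - ((13*F + F*u) + u) = 3 - (u + 13*F + F*u) = 3 + (-u - 13*F - F*u) = 3 - u - 13*F - F*u)
(O(49) + 33496) + z(-88, h(2, K(3, -1))) = ((70 + 157*49) + 33496) - 88*(3 - 1*4 - 13*2 - 1*2*4) = ((70 + 7693) + 33496) - 88*(3 - 4 - 26 - 8) = (7763 + 33496) - 88*(-35) = 41259 + 3080 = 44339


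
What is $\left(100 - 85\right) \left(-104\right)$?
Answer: $-1560$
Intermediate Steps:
$\left(100 - 85\right) \left(-104\right) = 15 \left(-104\right) = -1560$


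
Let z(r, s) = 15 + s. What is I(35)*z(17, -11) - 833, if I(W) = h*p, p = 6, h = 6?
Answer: -689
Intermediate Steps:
I(W) = 36 (I(W) = 6*6 = 36)
I(35)*z(17, -11) - 833 = 36*(15 - 11) - 833 = 36*4 - 833 = 144 - 833 = -689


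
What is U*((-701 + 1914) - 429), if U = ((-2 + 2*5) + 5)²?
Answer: 132496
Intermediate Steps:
U = 169 (U = ((-2 + 10) + 5)² = (8 + 5)² = 13² = 169)
U*((-701 + 1914) - 429) = 169*((-701 + 1914) - 429) = 169*(1213 - 429) = 169*784 = 132496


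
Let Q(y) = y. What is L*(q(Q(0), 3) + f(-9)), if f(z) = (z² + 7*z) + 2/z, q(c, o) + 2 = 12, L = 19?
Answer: 4750/9 ≈ 527.78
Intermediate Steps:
q(c, o) = 10 (q(c, o) = -2 + 12 = 10)
f(z) = z² + 2/z + 7*z
L*(q(Q(0), 3) + f(-9)) = 19*(10 + (2 + (-9)²*(7 - 9))/(-9)) = 19*(10 - (2 + 81*(-2))/9) = 19*(10 - (2 - 162)/9) = 19*(10 - ⅑*(-160)) = 19*(10 + 160/9) = 19*(250/9) = 4750/9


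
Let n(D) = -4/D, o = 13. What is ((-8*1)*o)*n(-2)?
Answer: -208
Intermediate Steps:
((-8*1)*o)*n(-2) = (-8*1*13)*(-4/(-2)) = (-8*13)*(-4*(-½)) = -104*2 = -208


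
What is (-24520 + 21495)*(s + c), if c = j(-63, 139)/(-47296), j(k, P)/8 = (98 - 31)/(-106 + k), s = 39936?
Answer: -120701057021875/999128 ≈ -1.2081e+8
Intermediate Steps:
j(k, P) = 536/(-106 + k) (j(k, P) = 8*((98 - 31)/(-106 + k)) = 8*(67/(-106 + k)) = 536/(-106 + k))
c = 67/999128 (c = (536/(-106 - 63))/(-47296) = (536/(-169))*(-1/47296) = (536*(-1/169))*(-1/47296) = -536/169*(-1/47296) = 67/999128 ≈ 6.7058e-5)
(-24520 + 21495)*(s + c) = (-24520 + 21495)*(39936 + 67/999128) = -3025*39901175875/999128 = -120701057021875/999128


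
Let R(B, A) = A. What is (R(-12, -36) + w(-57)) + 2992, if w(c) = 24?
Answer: 2980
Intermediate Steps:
(R(-12, -36) + w(-57)) + 2992 = (-36 + 24) + 2992 = -12 + 2992 = 2980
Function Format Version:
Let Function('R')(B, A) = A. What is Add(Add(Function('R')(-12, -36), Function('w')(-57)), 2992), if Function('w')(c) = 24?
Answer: 2980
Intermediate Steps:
Add(Add(Function('R')(-12, -36), Function('w')(-57)), 2992) = Add(Add(-36, 24), 2992) = Add(-12, 2992) = 2980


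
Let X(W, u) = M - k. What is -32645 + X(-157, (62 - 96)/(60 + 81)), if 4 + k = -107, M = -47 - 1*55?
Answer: -32636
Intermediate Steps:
M = -102 (M = -47 - 55 = -102)
k = -111 (k = -4 - 107 = -111)
X(W, u) = 9 (X(W, u) = -102 - 1*(-111) = -102 + 111 = 9)
-32645 + X(-157, (62 - 96)/(60 + 81)) = -32645 + 9 = -32636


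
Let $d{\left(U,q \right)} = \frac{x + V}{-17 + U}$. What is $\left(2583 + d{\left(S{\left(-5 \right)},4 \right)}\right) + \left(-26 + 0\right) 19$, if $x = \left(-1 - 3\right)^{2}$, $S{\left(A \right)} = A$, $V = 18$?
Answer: $\frac{22962}{11} \approx 2087.5$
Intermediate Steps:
$x = 16$ ($x = \left(-4\right)^{2} = 16$)
$d{\left(U,q \right)} = \frac{34}{-17 + U}$ ($d{\left(U,q \right)} = \frac{16 + 18}{-17 + U} = \frac{34}{-17 + U}$)
$\left(2583 + d{\left(S{\left(-5 \right)},4 \right)}\right) + \left(-26 + 0\right) 19 = \left(2583 + \frac{34}{-17 - 5}\right) + \left(-26 + 0\right) 19 = \left(2583 + \frac{34}{-22}\right) - 494 = \left(2583 + 34 \left(- \frac{1}{22}\right)\right) - 494 = \left(2583 - \frac{17}{11}\right) - 494 = \frac{28396}{11} - 494 = \frac{22962}{11}$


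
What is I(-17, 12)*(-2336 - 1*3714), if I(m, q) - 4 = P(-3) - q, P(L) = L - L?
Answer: 48400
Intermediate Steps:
P(L) = 0
I(m, q) = 4 - q (I(m, q) = 4 + (0 - q) = 4 - q)
I(-17, 12)*(-2336 - 1*3714) = (4 - 1*12)*(-2336 - 1*3714) = (4 - 12)*(-2336 - 3714) = -8*(-6050) = 48400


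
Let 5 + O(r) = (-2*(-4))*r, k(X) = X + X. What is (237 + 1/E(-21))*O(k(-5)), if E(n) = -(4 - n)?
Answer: -100708/5 ≈ -20142.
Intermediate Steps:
k(X) = 2*X
E(n) = -4 + n
O(r) = -5 + 8*r (O(r) = -5 + (-2*(-4))*r = -5 + 8*r)
(237 + 1/E(-21))*O(k(-5)) = (237 + 1/(-4 - 21))*(-5 + 8*(2*(-5))) = (237 + 1/(-25))*(-5 + 8*(-10)) = (237 - 1/25)*(-5 - 80) = (5924/25)*(-85) = -100708/5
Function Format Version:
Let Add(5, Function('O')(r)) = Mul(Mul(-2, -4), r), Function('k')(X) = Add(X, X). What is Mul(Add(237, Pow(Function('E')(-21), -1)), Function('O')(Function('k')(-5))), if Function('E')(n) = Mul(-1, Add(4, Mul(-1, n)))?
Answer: Rational(-100708, 5) ≈ -20142.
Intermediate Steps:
Function('k')(X) = Mul(2, X)
Function('E')(n) = Add(-4, n)
Function('O')(r) = Add(-5, Mul(8, r)) (Function('O')(r) = Add(-5, Mul(Mul(-2, -4), r)) = Add(-5, Mul(8, r)))
Mul(Add(237, Pow(Function('E')(-21), -1)), Function('O')(Function('k')(-5))) = Mul(Add(237, Pow(Add(-4, -21), -1)), Add(-5, Mul(8, Mul(2, -5)))) = Mul(Add(237, Pow(-25, -1)), Add(-5, Mul(8, -10))) = Mul(Add(237, Rational(-1, 25)), Add(-5, -80)) = Mul(Rational(5924, 25), -85) = Rational(-100708, 5)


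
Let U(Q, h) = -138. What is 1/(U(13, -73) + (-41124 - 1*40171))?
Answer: -1/81433 ≈ -1.2280e-5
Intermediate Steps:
1/(U(13, -73) + (-41124 - 1*40171)) = 1/(-138 + (-41124 - 1*40171)) = 1/(-138 + (-41124 - 40171)) = 1/(-138 - 81295) = 1/(-81433) = -1/81433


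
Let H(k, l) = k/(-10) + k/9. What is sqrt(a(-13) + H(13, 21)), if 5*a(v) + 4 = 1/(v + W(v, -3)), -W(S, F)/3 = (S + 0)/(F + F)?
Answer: I*sqrt(101270)/390 ≈ 0.81597*I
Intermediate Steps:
H(k, l) = k/90 (H(k, l) = k*(-1/10) + k*(1/9) = -k/10 + k/9 = k/90)
W(S, F) = -3*S/(2*F) (W(S, F) = -3*(S + 0)/(F + F) = -3*S/(2*F))
a(v) = -4/5 + 2/(15*v) (a(v) = -4/5 + 1/(5*(v - 3/2*v/(-3))) = -4/5 + 1/(5*(v - 3/2*v*(-1/3))) = -4/5 + 1/(5*(v + v/2)) = -4/5 + 1/(5*((3*v/2))) = -4/5 + (2/(3*v))/5 = -4/5 + 2/(15*v))
sqrt(a(-13) + H(13, 21)) = sqrt((2/15)*(1 - 6*(-13))/(-13) + (1/90)*13) = sqrt((2/15)*(-1/13)*(1 + 78) + 13/90) = sqrt((2/15)*(-1/13)*79 + 13/90) = sqrt(-158/195 + 13/90) = sqrt(-779/1170) = I*sqrt(101270)/390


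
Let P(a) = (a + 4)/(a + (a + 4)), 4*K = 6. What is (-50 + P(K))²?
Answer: 474721/196 ≈ 2422.0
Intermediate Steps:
K = 3/2 (K = (¼)*6 = 3/2 ≈ 1.5000)
P(a) = (4 + a)/(4 + 2*a) (P(a) = (4 + a)/(a + (4 + a)) = (4 + a)/(4 + 2*a))
(-50 + P(K))² = (-50 + (4 + 3/2)/(2*(2 + 3/2)))² = (-50 + (½)*(11/2)/(7/2))² = (-50 + (½)*(2/7)*(11/2))² = (-50 + 11/14)² = (-689/14)² = 474721/196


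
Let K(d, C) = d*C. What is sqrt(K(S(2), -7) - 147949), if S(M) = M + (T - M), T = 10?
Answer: I*sqrt(148019) ≈ 384.73*I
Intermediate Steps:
S(M) = 10 (S(M) = M + (10 - M) = 10)
K(d, C) = C*d
sqrt(K(S(2), -7) - 147949) = sqrt(-7*10 - 147949) = sqrt(-70 - 147949) = sqrt(-148019) = I*sqrt(148019)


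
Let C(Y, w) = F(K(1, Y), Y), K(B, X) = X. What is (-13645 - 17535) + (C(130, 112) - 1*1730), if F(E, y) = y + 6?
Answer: -32774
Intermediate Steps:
F(E, y) = 6 + y
C(Y, w) = 6 + Y
(-13645 - 17535) + (C(130, 112) - 1*1730) = (-13645 - 17535) + ((6 + 130) - 1*1730) = -31180 + (136 - 1730) = -31180 - 1594 = -32774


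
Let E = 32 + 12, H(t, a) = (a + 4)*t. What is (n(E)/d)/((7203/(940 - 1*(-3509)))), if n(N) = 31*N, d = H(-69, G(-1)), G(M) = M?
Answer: -2022812/497007 ≈ -4.0700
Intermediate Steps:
H(t, a) = t*(4 + a) (H(t, a) = (4 + a)*t = t*(4 + a))
d = -207 (d = -69*(4 - 1) = -69*3 = -207)
E = 44
(n(E)/d)/((7203/(940 - 1*(-3509)))) = ((31*44)/(-207))/((7203/(940 - 1*(-3509)))) = (1364*(-1/207))/((7203/(940 + 3509))) = -1364/(207*(7203/4449)) = -1364/(207*(7203*(1/4449))) = -1364/(207*2401/1483) = -1364/207*1483/2401 = -2022812/497007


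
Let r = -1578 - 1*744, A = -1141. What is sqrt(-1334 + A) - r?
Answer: 2322 + 15*I*sqrt(11) ≈ 2322.0 + 49.749*I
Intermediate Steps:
r = -2322 (r = -1578 - 744 = -2322)
sqrt(-1334 + A) - r = sqrt(-1334 - 1141) - 1*(-2322) = sqrt(-2475) + 2322 = 15*I*sqrt(11) + 2322 = 2322 + 15*I*sqrt(11)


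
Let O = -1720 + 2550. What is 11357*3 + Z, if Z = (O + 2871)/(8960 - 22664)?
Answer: 466905283/13704 ≈ 34071.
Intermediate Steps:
O = 830
Z = -3701/13704 (Z = (830 + 2871)/(8960 - 22664) = 3701/(-13704) = 3701*(-1/13704) = -3701/13704 ≈ -0.27007)
11357*3 + Z = 11357*3 - 3701/13704 = 34071 - 3701/13704 = 466905283/13704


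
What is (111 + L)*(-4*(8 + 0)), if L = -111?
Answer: 0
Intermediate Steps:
(111 + L)*(-4*(8 + 0)) = (111 - 111)*(-4*(8 + 0)) = 0*(-4*8) = 0*(-32) = 0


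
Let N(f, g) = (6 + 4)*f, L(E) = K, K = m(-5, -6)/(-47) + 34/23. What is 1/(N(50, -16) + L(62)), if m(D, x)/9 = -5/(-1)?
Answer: 1081/541063 ≈ 0.0019979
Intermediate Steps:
m(D, x) = 45 (m(D, x) = 9*(-5/(-1)) = 9*(-5*(-1)) = 9*5 = 45)
K = 563/1081 (K = 45/(-47) + 34/23 = 45*(-1/47) + 34*(1/23) = -45/47 + 34/23 = 563/1081 ≈ 0.52081)
L(E) = 563/1081
N(f, g) = 10*f
1/(N(50, -16) + L(62)) = 1/(10*50 + 563/1081) = 1/(500 + 563/1081) = 1/(541063/1081) = 1081/541063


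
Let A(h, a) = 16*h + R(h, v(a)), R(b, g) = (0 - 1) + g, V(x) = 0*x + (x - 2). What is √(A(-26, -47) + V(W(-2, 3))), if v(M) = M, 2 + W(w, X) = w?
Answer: I*√470 ≈ 21.679*I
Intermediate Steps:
W(w, X) = -2 + w
V(x) = -2 + x (V(x) = 0 + (-2 + x) = -2 + x)
R(b, g) = -1 + g
A(h, a) = -1 + a + 16*h (A(h, a) = 16*h + (-1 + a) = -1 + a + 16*h)
√(A(-26, -47) + V(W(-2, 3))) = √((-1 - 47 + 16*(-26)) + (-2 + (-2 - 2))) = √((-1 - 47 - 416) + (-2 - 4)) = √(-464 - 6) = √(-470) = I*√470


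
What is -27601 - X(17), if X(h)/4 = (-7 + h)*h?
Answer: -28281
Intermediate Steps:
X(h) = 4*h*(-7 + h) (X(h) = 4*((-7 + h)*h) = 4*(h*(-7 + h)) = 4*h*(-7 + h))
-27601 - X(17) = -27601 - 4*17*(-7 + 17) = -27601 - 4*17*10 = -27601 - 1*680 = -27601 - 680 = -28281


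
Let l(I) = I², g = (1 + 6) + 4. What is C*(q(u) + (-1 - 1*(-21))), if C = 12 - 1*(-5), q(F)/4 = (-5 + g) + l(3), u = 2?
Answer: 1360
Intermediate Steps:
g = 11 (g = 7 + 4 = 11)
q(F) = 60 (q(F) = 4*((-5 + 11) + 3²) = 4*(6 + 9) = 4*15 = 60)
C = 17 (C = 12 + 5 = 17)
C*(q(u) + (-1 - 1*(-21))) = 17*(60 + (-1 - 1*(-21))) = 17*(60 + (-1 + 21)) = 17*(60 + 20) = 17*80 = 1360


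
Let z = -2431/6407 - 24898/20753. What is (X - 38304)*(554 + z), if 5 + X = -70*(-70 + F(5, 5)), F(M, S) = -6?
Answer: -2423119406071045/132964471 ≈ -1.8224e+7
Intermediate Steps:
z = -209972029/132964471 (z = -2431*1/6407 - 24898*1/20753 = -2431/6407 - 24898/20753 = -209972029/132964471 ≈ -1.5792)
X = 5315 (X = -5 - 70*(-70 - 6) = -5 - 70*(-76) = -5 + 5320 = 5315)
(X - 38304)*(554 + z) = (5315 - 38304)*(554 - 209972029/132964471) = -32989*73452344905/132964471 = -2423119406071045/132964471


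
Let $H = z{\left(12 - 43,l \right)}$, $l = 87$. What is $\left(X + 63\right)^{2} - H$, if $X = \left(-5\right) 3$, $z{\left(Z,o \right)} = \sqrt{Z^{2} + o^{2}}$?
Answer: $2304 - \sqrt{8530} \approx 2211.6$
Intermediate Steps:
$H = \sqrt{8530}$ ($H = \sqrt{\left(12 - 43\right)^{2} + 87^{2}} = \sqrt{\left(12 - 43\right)^{2} + 7569} = \sqrt{\left(-31\right)^{2} + 7569} = \sqrt{961 + 7569} = \sqrt{8530} \approx 92.358$)
$X = -15$
$\left(X + 63\right)^{2} - H = \left(-15 + 63\right)^{2} - \sqrt{8530} = 48^{2} - \sqrt{8530} = 2304 - \sqrt{8530}$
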